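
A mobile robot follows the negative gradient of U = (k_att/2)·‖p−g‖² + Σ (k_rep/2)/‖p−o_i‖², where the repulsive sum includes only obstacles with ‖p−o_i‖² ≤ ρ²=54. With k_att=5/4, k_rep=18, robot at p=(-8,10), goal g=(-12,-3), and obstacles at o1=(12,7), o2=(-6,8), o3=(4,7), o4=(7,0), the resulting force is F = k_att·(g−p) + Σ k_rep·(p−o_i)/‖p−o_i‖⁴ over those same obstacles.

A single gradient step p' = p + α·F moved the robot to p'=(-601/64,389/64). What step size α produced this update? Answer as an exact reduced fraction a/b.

F_att = 5/4·(g−p) = 5/4·(-4,-13) = (-5.0000,-16.2500)
o1: d²=409 > ρ²=54 → inactive
o2: d²=8 ≤ ρ²=54; F_rep = 18·(-2,2)/8² = (-0.5625,0.5625)
o3: d²=153 > ρ²=54 → inactive
o4: d²=325 > ρ²=54 → inactive
F = F_att + ΣF_rep = (-5.5625,-15.6875)
Δp = p'−p = (-1.3906,-3.9219); α = Δx/Fx = (-89/64) / (-89/16) = 1/4
check: Δy/Fy = (-251/64) / (-251/16) = 1/4 ✓

α = 1/4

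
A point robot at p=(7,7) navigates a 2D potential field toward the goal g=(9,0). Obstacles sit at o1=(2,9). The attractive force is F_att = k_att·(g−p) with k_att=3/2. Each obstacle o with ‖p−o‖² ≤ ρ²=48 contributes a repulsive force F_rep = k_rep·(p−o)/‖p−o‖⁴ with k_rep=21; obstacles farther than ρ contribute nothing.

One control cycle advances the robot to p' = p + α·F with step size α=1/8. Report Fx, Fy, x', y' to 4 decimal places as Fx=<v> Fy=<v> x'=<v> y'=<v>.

Fx=3.1249 Fy=-10.5499 x'=7.3906 y'=5.6813

F_att = 3/2·(g−p) = 3/2·(2,-7) = (3.0000,-10.5000)
o1: d²=29 ≤ ρ²=48; F_rep = 21·(5,-2)/29² = (0.1249,-0.0499)
F = F_att + ΣF_rep = (3.1249,-10.5499)
p' = p + 1/8·F = (7.3906,5.6813)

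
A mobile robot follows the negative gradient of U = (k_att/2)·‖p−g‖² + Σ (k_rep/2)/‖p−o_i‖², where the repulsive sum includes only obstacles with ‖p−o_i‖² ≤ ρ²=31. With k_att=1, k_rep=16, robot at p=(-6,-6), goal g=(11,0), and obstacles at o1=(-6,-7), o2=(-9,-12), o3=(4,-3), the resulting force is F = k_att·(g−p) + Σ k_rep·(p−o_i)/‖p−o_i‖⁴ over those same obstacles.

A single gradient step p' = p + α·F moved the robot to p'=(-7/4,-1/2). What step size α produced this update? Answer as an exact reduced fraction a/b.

α = 1/4

F_att = 1·(g−p) = 1·(17,6) = (17.0000,6.0000)
o1: d²=1 ≤ ρ²=31; F_rep = 16·(0,1)/1² = (0.0000,16.0000)
o2: d²=45 > ρ²=31 → inactive
o3: d²=109 > ρ²=31 → inactive
F = F_att + ΣF_rep = (17.0000,22.0000)
Δp = p'−p = (4.2500,5.5000); α = Δx/Fx = (17/4) / (17) = 1/4
check: Δy/Fy = (11/2) / (22) = 1/4 ✓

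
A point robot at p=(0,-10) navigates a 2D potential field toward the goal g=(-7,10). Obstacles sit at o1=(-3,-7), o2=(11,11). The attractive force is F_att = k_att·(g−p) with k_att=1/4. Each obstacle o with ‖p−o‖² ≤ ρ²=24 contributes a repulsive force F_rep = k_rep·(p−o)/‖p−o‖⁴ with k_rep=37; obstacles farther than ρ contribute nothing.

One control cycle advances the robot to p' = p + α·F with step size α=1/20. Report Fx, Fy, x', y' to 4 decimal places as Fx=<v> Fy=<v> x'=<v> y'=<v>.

Fx=-1.4074 Fy=4.6574 x'=-0.0704 y'=-9.7671

F_att = 1/4·(g−p) = 1/4·(-7,20) = (-1.7500,5.0000)
o1: d²=18 ≤ ρ²=24; F_rep = 37·(3,-3)/18² = (0.3426,-0.3426)
o2: d²=562 > ρ²=24 → inactive
F = F_att + ΣF_rep = (-1.4074,4.6574)
p' = p + 1/20·F = (-0.0704,-9.7671)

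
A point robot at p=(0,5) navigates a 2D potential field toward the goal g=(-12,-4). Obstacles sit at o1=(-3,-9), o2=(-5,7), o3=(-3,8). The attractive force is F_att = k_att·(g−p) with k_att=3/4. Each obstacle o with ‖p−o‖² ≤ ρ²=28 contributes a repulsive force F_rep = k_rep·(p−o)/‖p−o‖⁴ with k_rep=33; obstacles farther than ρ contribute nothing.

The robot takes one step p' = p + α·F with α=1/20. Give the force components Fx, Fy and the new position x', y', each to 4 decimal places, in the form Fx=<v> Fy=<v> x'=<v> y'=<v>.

Fx=-8.6944 Fy=-7.0556 x'=-0.4347 y'=4.6472

F_att = 3/4·(g−p) = 3/4·(-12,-9) = (-9.0000,-6.7500)
o1: d²=205 > ρ²=28 → inactive
o2: d²=29 > ρ²=28 → inactive
o3: d²=18 ≤ ρ²=28; F_rep = 33·(3,-3)/18² = (0.3056,-0.3056)
F = F_att + ΣF_rep = (-8.6944,-7.0556)
p' = p + 1/20·F = (-0.4347,4.6472)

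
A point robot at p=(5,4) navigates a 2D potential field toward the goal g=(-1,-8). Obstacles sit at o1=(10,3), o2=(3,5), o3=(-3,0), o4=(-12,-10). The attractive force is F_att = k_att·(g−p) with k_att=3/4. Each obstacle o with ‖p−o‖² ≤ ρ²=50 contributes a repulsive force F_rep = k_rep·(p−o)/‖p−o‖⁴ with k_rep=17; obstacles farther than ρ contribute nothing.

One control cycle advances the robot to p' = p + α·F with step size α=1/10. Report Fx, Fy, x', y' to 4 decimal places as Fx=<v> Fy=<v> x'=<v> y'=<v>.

Fx=-3.2657 Fy=-9.6549 x'=4.6734 y'=3.0345

F_att = 3/4·(g−p) = 3/4·(-6,-12) = (-4.5000,-9.0000)
o1: d²=26 ≤ ρ²=50; F_rep = 17·(-5,1)/26² = (-0.1257,0.0251)
o2: d²=5 ≤ ρ²=50; F_rep = 17·(2,-1)/5² = (1.3600,-0.6800)
o3: d²=80 > ρ²=50 → inactive
o4: d²=485 > ρ²=50 → inactive
F = F_att + ΣF_rep = (-3.2657,-9.6549)
p' = p + 1/10·F = (4.6734,3.0345)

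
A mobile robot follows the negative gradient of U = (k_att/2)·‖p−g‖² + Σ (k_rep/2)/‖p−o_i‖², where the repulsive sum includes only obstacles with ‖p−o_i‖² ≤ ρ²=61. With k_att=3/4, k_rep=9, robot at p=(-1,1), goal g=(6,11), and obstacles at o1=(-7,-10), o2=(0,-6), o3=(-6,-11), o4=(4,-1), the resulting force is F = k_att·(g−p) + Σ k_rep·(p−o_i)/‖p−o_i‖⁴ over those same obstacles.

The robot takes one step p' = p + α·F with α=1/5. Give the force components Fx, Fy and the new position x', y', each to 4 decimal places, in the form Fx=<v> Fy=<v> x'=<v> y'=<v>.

Fx=5.1929 Fy=7.5466 x'=0.0386 y'=2.5093

F_att = 3/4·(g−p) = 3/4·(7,10) = (5.2500,7.5000)
o1: d²=157 > ρ²=61 → inactive
o2: d²=50 ≤ ρ²=61; F_rep = 9·(-1,7)/50² = (-0.0036,0.0252)
o3: d²=169 > ρ²=61 → inactive
o4: d²=29 ≤ ρ²=61; F_rep = 9·(-5,2)/29² = (-0.0535,0.0214)
F = F_att + ΣF_rep = (5.1929,7.5466)
p' = p + 1/5·F = (0.0386,2.5093)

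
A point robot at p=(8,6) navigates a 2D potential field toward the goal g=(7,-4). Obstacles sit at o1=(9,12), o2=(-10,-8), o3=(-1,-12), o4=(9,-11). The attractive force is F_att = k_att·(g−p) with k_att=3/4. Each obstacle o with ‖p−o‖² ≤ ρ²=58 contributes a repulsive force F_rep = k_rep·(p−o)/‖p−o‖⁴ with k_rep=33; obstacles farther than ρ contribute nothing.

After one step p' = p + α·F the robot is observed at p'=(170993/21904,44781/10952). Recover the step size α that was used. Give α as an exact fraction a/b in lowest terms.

α = 1/4

F_att = 3/4·(g−p) = 3/4·(-1,-10) = (-0.7500,-7.5000)
o1: d²=37 ≤ ρ²=58; F_rep = 33·(-1,-6)/37² = (-0.0241,-0.1446)
o2: d²=520 > ρ²=58 → inactive
o3: d²=405 > ρ²=58 → inactive
o4: d²=290 > ρ²=58 → inactive
F = F_att + ΣF_rep = (-0.7741,-7.6446)
Δp = p'−p = (-0.1935,-1.9112); α = Δx/Fx = (-4239/21904) / (-4239/5476) = 1/4
check: Δy/Fy = (-20931/10952) / (-20931/2738) = 1/4 ✓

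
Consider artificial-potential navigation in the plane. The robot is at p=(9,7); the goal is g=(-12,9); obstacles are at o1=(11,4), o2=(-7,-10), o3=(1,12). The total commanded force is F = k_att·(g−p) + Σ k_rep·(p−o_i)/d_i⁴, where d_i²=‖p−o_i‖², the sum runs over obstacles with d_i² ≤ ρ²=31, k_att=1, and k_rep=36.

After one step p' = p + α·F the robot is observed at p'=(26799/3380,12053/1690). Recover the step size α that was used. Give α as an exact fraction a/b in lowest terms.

α = 1/20

F_att = 1·(g−p) = 1·(-21,2) = (-21.0000,2.0000)
o1: d²=13 ≤ ρ²=31; F_rep = 36·(-2,3)/13² = (-0.4260,0.6391)
o2: d²=545 > ρ²=31 → inactive
o3: d²=89 > ρ²=31 → inactive
F = F_att + ΣF_rep = (-21.4260,2.6391)
Δp = p'−p = (-1.0713,0.1320); α = Δx/Fx = (-3621/3380) / (-3621/169) = 1/20
check: Δy/Fy = (223/1690) / (446/169) = 1/20 ✓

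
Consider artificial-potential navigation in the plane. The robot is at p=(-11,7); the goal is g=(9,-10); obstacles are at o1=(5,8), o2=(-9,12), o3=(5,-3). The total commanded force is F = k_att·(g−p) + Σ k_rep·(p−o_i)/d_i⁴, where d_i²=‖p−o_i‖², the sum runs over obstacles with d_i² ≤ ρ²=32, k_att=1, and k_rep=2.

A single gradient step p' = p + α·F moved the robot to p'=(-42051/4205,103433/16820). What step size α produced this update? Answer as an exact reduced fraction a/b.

F_att = 1·(g−p) = 1·(20,-17) = (20.0000,-17.0000)
o1: d²=257 > ρ²=32 → inactive
o2: d²=29 ≤ ρ²=32; F_rep = 2·(-2,-5)/29² = (-0.0048,-0.0119)
o3: d²=356 > ρ²=32 → inactive
F = F_att + ΣF_rep = (19.9952,-17.0119)
Δp = p'−p = (0.9998,-0.8506); α = Δx/Fx = (4204/4205) / (16816/841) = 1/20
check: Δy/Fy = (-14307/16820) / (-14307/841) = 1/20 ✓

α = 1/20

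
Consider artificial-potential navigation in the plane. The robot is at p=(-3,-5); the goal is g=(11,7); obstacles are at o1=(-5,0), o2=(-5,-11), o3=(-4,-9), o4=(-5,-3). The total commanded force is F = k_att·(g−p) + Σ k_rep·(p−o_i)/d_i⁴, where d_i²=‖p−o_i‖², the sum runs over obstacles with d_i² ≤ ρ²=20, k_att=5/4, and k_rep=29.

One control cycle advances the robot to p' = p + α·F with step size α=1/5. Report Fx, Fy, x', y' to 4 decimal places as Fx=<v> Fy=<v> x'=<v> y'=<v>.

F_att = 5/4·(g−p) = 5/4·(14,12) = (17.5000,15.0000)
o1: d²=29 > ρ²=20 → inactive
o2: d²=40 > ρ²=20 → inactive
o3: d²=17 ≤ ρ²=20; F_rep = 29·(1,4)/17² = (0.1003,0.4014)
o4: d²=8 ≤ ρ²=20; F_rep = 29·(2,-2)/8² = (0.9062,-0.9062)
F = F_att + ΣF_rep = (18.5066,14.4951)
p' = p + 1/5·F = (0.7013,-2.1010)

Fx=18.5066 Fy=14.4951 x'=0.7013 y'=-2.1010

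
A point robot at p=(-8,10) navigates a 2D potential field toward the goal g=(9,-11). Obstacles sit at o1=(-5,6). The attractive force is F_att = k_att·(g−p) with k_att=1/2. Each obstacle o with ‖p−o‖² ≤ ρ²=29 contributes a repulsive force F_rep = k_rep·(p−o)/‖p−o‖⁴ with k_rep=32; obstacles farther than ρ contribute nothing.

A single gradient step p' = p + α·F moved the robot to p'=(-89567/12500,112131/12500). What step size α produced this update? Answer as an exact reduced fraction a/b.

α = 1/10

F_att = 1/2·(g−p) = 1/2·(17,-21) = (8.5000,-10.5000)
o1: d²=25 ≤ ρ²=29; F_rep = 32·(-3,4)/25² = (-0.1536,0.2048)
F = F_att + ΣF_rep = (8.3464,-10.2952)
Δp = p'−p = (0.8346,-1.0295); α = Δx/Fx = (10433/12500) / (10433/1250) = 1/10
check: Δy/Fy = (-12869/12500) / (-12869/1250) = 1/10 ✓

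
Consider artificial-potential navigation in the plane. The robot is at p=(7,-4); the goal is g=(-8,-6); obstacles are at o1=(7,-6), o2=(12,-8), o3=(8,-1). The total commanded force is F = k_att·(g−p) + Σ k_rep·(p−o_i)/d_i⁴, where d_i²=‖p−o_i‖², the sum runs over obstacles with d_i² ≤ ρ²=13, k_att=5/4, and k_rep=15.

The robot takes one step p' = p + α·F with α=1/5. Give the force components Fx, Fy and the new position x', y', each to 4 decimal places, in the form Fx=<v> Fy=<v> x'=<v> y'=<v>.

F_att = 5/4·(g−p) = 5/4·(-15,-2) = (-18.7500,-2.5000)
o1: d²=4 ≤ ρ²=13; F_rep = 15·(0,2)/4² = (0.0000,1.8750)
o2: d²=41 > ρ²=13 → inactive
o3: d²=10 ≤ ρ²=13; F_rep = 15·(-1,-3)/10² = (-0.1500,-0.4500)
F = F_att + ΣF_rep = (-18.9000,-1.0750)
p' = p + 1/5·F = (3.2200,-4.2150)

Fx=-18.9000 Fy=-1.0750 x'=3.2200 y'=-4.2150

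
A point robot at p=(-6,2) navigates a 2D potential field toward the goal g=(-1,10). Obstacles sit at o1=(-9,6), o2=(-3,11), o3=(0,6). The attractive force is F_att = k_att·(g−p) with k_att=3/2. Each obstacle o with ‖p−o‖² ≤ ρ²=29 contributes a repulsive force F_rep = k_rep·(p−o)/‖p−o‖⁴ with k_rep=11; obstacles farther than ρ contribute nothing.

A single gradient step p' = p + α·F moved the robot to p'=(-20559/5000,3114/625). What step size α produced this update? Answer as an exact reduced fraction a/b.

α = 1/4

F_att = 3/2·(g−p) = 3/2·(5,8) = (7.5000,12.0000)
o1: d²=25 ≤ ρ²=29; F_rep = 11·(3,-4)/25² = (0.0528,-0.0704)
o2: d²=90 > ρ²=29 → inactive
o3: d²=52 > ρ²=29 → inactive
F = F_att + ΣF_rep = (7.5528,11.9296)
Δp = p'−p = (1.8882,2.9824); α = Δx/Fx = (9441/5000) / (9441/1250) = 1/4
check: Δy/Fy = (1864/625) / (7456/625) = 1/4 ✓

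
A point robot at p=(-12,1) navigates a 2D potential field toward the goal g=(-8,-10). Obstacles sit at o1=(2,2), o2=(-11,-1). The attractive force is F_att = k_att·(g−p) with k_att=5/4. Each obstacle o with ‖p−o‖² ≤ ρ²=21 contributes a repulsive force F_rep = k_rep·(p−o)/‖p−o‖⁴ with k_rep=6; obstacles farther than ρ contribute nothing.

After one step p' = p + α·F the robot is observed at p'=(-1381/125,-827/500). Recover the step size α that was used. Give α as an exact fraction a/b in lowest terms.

α = 1/5

F_att = 5/4·(g−p) = 5/4·(4,-11) = (5.0000,-13.7500)
o1: d²=197 > ρ²=21 → inactive
o2: d²=5 ≤ ρ²=21; F_rep = 6·(-1,2)/5² = (-0.2400,0.4800)
F = F_att + ΣF_rep = (4.7600,-13.2700)
Δp = p'−p = (0.9520,-2.6540); α = Δx/Fx = (119/125) / (119/25) = 1/5
check: Δy/Fy = (-1327/500) / (-1327/100) = 1/5 ✓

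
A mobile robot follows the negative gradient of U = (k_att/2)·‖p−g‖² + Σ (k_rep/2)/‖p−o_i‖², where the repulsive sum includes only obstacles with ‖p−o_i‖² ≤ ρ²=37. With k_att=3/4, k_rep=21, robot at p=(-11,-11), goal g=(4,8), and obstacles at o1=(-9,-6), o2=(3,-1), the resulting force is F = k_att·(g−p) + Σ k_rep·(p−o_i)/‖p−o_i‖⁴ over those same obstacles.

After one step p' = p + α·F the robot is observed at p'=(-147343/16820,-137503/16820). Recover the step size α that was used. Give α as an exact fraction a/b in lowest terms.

α = 1/5

F_att = 3/4·(g−p) = 3/4·(15,19) = (11.2500,14.2500)
o1: d²=29 ≤ ρ²=37; F_rep = 21·(-2,-5)/29² = (-0.0499,-0.1249)
o2: d²=296 > ρ²=37 → inactive
F = F_att + ΣF_rep = (11.2001,14.1251)
Δp = p'−p = (2.2400,2.8250); α = Δx/Fx = (37677/16820) / (37677/3364) = 1/5
check: Δy/Fy = (47517/16820) / (47517/3364) = 1/5 ✓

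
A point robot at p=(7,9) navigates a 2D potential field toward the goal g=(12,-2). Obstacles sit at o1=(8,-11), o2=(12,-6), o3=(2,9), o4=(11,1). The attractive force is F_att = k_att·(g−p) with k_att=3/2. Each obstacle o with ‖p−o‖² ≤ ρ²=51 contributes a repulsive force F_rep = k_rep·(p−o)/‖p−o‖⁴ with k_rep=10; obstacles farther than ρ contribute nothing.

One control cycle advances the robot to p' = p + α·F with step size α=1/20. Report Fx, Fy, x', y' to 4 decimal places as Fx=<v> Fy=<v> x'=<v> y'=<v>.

Fx=7.5800 Fy=-16.5000 x'=7.3790 y'=8.1750

F_att = 3/2·(g−p) = 3/2·(5,-11) = (7.5000,-16.5000)
o1: d²=401 > ρ²=51 → inactive
o2: d²=250 > ρ²=51 → inactive
o3: d²=25 ≤ ρ²=51; F_rep = 10·(5,0)/25² = (0.0800,0.0000)
o4: d²=80 > ρ²=51 → inactive
F = F_att + ΣF_rep = (7.5800,-16.5000)
p' = p + 1/20·F = (7.3790,8.1750)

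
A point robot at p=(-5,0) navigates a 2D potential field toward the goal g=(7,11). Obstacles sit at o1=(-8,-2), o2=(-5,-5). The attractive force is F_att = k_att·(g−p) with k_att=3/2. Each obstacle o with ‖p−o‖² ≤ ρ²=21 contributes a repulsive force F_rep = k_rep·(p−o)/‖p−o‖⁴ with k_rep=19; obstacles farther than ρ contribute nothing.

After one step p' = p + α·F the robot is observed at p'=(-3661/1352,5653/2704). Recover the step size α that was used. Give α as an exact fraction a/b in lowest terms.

F_att = 3/2·(g−p) = 3/2·(12,11) = (18.0000,16.5000)
o1: d²=13 ≤ ρ²=21; F_rep = 19·(3,2)/13² = (0.3373,0.2249)
o2: d²=25 > ρ²=21 → inactive
F = F_att + ΣF_rep = (18.3373,16.7249)
Δp = p'−p = (2.2922,2.0906); α = Δx/Fx = (3099/1352) / (3099/169) = 1/8
check: Δy/Fy = (5653/2704) / (5653/338) = 1/8 ✓

α = 1/8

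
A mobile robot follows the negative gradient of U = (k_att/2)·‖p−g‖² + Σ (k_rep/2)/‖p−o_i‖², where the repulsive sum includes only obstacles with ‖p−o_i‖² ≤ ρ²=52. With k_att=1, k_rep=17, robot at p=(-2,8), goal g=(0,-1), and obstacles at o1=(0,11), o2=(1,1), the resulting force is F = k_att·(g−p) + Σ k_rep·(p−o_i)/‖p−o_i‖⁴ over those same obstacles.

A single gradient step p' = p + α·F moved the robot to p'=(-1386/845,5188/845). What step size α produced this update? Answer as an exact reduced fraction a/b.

α = 1/5

F_att = 1·(g−p) = 1·(2,-9) = (2.0000,-9.0000)
o1: d²=13 ≤ ρ²=52; F_rep = 17·(-2,-3)/13² = (-0.2012,-0.3018)
o2: d²=58 > ρ²=52 → inactive
F = F_att + ΣF_rep = (1.7988,-9.3018)
Δp = p'−p = (0.3598,-1.8604); α = Δx/Fx = (304/845) / (304/169) = 1/5
check: Δy/Fy = (-1572/845) / (-1572/169) = 1/5 ✓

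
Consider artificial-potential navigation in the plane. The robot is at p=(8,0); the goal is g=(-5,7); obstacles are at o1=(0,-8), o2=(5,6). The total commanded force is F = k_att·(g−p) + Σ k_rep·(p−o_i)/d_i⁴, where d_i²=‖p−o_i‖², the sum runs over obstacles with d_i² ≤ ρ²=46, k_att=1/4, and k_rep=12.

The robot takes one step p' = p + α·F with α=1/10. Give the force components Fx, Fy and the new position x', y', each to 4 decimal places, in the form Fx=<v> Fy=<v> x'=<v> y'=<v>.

F_att = 1/4·(g−p) = 1/4·(-13,7) = (-3.2500,1.7500)
o1: d²=128 > ρ²=46 → inactive
o2: d²=45 ≤ ρ²=46; F_rep = 12·(3,-6)/45² = (0.0178,-0.0356)
F = F_att + ΣF_rep = (-3.2322,1.7144)
p' = p + 1/10·F = (7.6768,0.1714)

Fx=-3.2322 Fy=1.7144 x'=7.6768 y'=0.1714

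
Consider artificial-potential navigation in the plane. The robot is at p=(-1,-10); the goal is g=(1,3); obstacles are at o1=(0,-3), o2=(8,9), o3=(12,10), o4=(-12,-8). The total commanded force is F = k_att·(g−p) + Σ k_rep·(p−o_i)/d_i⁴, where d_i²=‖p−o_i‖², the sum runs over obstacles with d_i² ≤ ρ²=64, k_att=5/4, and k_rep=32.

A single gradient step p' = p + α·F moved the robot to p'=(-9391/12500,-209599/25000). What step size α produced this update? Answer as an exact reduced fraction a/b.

F_att = 5/4·(g−p) = 5/4·(2,13) = (2.5000,16.2500)
o1: d²=50 ≤ ρ²=64; F_rep = 32·(-1,-7)/50² = (-0.0128,-0.0896)
o2: d²=442 > ρ²=64 → inactive
o3: d²=569 > ρ²=64 → inactive
o4: d²=125 > ρ²=64 → inactive
F = F_att + ΣF_rep = (2.4872,16.1604)
Δp = p'−p = (0.2487,1.6160); α = Δx/Fx = (3109/12500) / (3109/1250) = 1/10
check: Δy/Fy = (40401/25000) / (40401/2500) = 1/10 ✓

α = 1/10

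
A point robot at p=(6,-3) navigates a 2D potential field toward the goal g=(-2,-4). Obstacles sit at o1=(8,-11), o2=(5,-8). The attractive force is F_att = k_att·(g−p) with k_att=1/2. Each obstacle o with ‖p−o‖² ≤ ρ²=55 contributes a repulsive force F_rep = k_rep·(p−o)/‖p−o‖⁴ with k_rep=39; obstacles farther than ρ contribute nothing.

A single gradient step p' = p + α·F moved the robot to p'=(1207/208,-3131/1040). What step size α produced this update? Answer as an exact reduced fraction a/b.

α = 1/20

F_att = 1/2·(g−p) = 1/2·(-8,-1) = (-4.0000,-0.5000)
o1: d²=68 > ρ²=55 → inactive
o2: d²=26 ≤ ρ²=55; F_rep = 39·(1,5)/26² = (0.0577,0.2885)
F = F_att + ΣF_rep = (-3.9423,-0.2115)
Δp = p'−p = (-0.1971,-0.0106); α = Δx/Fx = (-41/208) / (-205/52) = 1/20
check: Δy/Fy = (-11/1040) / (-11/52) = 1/20 ✓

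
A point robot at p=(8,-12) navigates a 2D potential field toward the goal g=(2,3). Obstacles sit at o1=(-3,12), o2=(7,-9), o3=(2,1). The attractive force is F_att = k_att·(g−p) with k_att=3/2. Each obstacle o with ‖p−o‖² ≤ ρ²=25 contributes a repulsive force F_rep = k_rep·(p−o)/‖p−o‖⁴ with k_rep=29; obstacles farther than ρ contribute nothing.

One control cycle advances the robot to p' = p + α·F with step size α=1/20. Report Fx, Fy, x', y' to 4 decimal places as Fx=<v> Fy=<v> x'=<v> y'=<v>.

Fx=-8.7100 Fy=21.6300 x'=7.5645 y'=-10.9185

F_att = 3/2·(g−p) = 3/2·(-6,15) = (-9.0000,22.5000)
o1: d²=697 > ρ²=25 → inactive
o2: d²=10 ≤ ρ²=25; F_rep = 29·(1,-3)/10² = (0.2900,-0.8700)
o3: d²=205 > ρ²=25 → inactive
F = F_att + ΣF_rep = (-8.7100,21.6300)
p' = p + 1/20·F = (7.5645,-10.9185)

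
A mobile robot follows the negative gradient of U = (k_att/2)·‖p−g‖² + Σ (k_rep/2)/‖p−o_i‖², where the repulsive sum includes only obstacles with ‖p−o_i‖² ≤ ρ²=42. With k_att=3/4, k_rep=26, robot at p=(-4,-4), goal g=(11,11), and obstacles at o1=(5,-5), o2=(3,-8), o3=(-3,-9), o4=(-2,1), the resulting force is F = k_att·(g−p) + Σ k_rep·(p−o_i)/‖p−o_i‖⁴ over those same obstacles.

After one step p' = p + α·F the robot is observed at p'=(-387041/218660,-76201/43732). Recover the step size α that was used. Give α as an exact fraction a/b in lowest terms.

α = 1/5

F_att = 3/4·(g−p) = 3/4·(15,15) = (11.2500,11.2500)
o1: d²=82 > ρ²=42 → inactive
o2: d²=65 > ρ²=42 → inactive
o3: d²=26 ≤ ρ²=42; F_rep = 26·(-1,5)/26² = (-0.0385,0.1923)
o4: d²=29 ≤ ρ²=42; F_rep = 26·(-2,-5)/29² = (-0.0618,-0.1546)
F = F_att + ΣF_rep = (11.1497,11.2877)
Δp = p'−p = (2.2299,2.2575); α = Δx/Fx = (487599/218660) / (487599/43732) = 1/5
check: Δy/Fy = (98727/43732) / (493635/43732) = 1/5 ✓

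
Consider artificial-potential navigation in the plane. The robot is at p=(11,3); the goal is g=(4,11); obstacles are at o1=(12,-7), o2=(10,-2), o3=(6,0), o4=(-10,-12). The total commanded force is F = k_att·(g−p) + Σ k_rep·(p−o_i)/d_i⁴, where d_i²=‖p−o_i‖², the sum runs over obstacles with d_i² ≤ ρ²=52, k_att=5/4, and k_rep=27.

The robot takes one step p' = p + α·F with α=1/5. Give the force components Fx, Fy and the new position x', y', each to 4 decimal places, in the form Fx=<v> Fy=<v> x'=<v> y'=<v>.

F_att = 5/4·(g−p) = 5/4·(-7,8) = (-8.7500,10.0000)
o1: d²=101 > ρ²=52 → inactive
o2: d²=26 ≤ ρ²=52; F_rep = 27·(1,5)/26² = (0.0399,0.1997)
o3: d²=34 ≤ ρ²=52; F_rep = 27·(5,3)/34² = (0.1168,0.0701)
o4: d²=666 > ρ²=52 → inactive
F = F_att + ΣF_rep = (-8.5933,10.2698)
p' = p + 1/5·F = (9.2813,5.0540)

Fx=-8.5933 Fy=10.2698 x'=9.2813 y'=5.0540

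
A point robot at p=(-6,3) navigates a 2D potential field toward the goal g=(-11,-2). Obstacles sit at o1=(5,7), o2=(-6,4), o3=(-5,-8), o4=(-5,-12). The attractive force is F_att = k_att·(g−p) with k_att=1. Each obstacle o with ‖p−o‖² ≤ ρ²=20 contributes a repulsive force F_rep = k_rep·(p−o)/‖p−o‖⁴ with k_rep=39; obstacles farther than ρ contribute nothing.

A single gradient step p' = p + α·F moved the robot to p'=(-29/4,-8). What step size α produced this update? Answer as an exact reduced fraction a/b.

F_att = 1·(g−p) = 1·(-5,-5) = (-5.0000,-5.0000)
o1: d²=137 > ρ²=20 → inactive
o2: d²=1 ≤ ρ²=20; F_rep = 39·(0,-1)/1² = (0.0000,-39.0000)
o3: d²=122 > ρ²=20 → inactive
o4: d²=226 > ρ²=20 → inactive
F = F_att + ΣF_rep = (-5.0000,-44.0000)
Δp = p'−p = (-1.2500,-11.0000); α = Δx/Fx = (-5/4) / (-5) = 1/4
check: Δy/Fy = (-11) / (-44) = 1/4 ✓

α = 1/4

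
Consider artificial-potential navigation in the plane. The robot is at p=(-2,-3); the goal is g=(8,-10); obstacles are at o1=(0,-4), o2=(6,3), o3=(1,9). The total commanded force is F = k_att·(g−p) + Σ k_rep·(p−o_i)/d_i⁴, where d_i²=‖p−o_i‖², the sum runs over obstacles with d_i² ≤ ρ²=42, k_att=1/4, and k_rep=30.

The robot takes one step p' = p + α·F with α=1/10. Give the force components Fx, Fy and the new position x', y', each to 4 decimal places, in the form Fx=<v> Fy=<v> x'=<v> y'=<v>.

F_att = 1/4·(g−p) = 1/4·(10,-7) = (2.5000,-1.7500)
o1: d²=5 ≤ ρ²=42; F_rep = 30·(-2,1)/5² = (-2.4000,1.2000)
o2: d²=100 > ρ²=42 → inactive
o3: d²=153 > ρ²=42 → inactive
F = F_att + ΣF_rep = (0.1000,-0.5500)
p' = p + 1/10·F = (-1.9900,-3.0550)

Fx=0.1000 Fy=-0.5500 x'=-1.9900 y'=-3.0550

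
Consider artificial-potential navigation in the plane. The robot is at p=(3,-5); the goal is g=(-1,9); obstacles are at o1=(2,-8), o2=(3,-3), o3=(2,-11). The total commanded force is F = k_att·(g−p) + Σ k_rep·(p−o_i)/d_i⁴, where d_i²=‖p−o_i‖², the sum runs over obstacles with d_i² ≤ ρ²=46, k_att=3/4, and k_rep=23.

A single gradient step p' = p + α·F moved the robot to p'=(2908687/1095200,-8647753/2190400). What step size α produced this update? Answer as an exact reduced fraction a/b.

F_att = 3/4·(g−p) = 3/4·(-4,14) = (-3.0000,10.5000)
o1: d²=10 ≤ ρ²=46; F_rep = 23·(1,3)/10² = (0.2300,0.6900)
o2: d²=4 ≤ ρ²=46; F_rep = 23·(0,-2)/4² = (0.0000,-2.8750)
o3: d²=37 ≤ ρ²=46; F_rep = 23·(1,6)/37² = (0.0168,0.1008)
F = F_att + ΣF_rep = (-2.7532,8.4158)
Δp = p'−p = (-0.3441,1.0520); α = Δx/Fx = (-376913/1095200) / (-376913/136900) = 1/8
check: Δy/Fy = (2304247/2190400) / (2304247/273800) = 1/8 ✓

α = 1/8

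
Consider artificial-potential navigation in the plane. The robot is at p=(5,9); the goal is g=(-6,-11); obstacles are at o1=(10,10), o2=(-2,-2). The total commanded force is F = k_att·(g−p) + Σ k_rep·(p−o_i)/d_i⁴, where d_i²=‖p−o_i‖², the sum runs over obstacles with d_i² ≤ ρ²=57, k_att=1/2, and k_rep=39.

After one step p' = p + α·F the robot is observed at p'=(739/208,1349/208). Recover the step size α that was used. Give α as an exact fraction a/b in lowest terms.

F_att = 1/2·(g−p) = 1/2·(-11,-20) = (-5.5000,-10.0000)
o1: d²=26 ≤ ρ²=57; F_rep = 39·(-5,-1)/26² = (-0.2885,-0.0577)
o2: d²=170 > ρ²=57 → inactive
F = F_att + ΣF_rep = (-5.7885,-10.0577)
Δp = p'−p = (-1.4471,-2.5144); α = Δx/Fx = (-301/208) / (-301/52) = 1/4
check: Δy/Fy = (-523/208) / (-523/52) = 1/4 ✓

α = 1/4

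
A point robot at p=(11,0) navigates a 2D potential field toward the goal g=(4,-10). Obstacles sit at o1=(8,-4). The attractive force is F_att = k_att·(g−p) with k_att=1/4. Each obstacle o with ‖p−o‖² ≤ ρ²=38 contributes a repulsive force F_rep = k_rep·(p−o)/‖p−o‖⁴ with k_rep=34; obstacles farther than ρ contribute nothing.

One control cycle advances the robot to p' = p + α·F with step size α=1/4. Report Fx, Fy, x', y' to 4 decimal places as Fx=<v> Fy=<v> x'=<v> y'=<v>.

F_att = 1/4·(g−p) = 1/4·(-7,-10) = (-1.7500,-2.5000)
o1: d²=25 ≤ ρ²=38; F_rep = 34·(3,4)/25² = (0.1632,0.2176)
F = F_att + ΣF_rep = (-1.5868,-2.2824)
p' = p + 1/4·F = (10.6033,-0.5706)

Fx=-1.5868 Fy=-2.2824 x'=10.6033 y'=-0.5706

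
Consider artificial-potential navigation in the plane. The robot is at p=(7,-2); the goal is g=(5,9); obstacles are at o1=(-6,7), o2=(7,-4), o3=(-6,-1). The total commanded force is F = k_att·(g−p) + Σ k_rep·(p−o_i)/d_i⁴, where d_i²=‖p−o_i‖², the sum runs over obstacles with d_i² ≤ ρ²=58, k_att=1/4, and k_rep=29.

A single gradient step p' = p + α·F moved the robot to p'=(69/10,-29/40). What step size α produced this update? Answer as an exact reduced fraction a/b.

F_att = 1/4·(g−p) = 1/4·(-2,11) = (-0.5000,2.7500)
o1: d²=250 > ρ²=58 → inactive
o2: d²=4 ≤ ρ²=58; F_rep = 29·(0,2)/4² = (0.0000,3.6250)
o3: d²=170 > ρ²=58 → inactive
F = F_att + ΣF_rep = (-0.5000,6.3750)
Δp = p'−p = (-0.1000,1.2750); α = Δx/Fx = (-1/10) / (-1/2) = 1/5
check: Δy/Fy = (51/40) / (51/8) = 1/5 ✓

α = 1/5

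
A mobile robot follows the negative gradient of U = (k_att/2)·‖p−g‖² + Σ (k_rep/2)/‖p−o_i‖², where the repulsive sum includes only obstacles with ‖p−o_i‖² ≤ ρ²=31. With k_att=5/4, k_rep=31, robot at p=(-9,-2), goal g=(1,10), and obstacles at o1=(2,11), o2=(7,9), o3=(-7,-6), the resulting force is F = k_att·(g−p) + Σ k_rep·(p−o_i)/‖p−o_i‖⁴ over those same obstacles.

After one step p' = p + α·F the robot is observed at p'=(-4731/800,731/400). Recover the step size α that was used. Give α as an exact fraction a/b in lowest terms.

α = 1/4

F_att = 5/4·(g−p) = 5/4·(10,12) = (12.5000,15.0000)
o1: d²=290 > ρ²=31 → inactive
o2: d²=377 > ρ²=31 → inactive
o3: d²=20 ≤ ρ²=31; F_rep = 31·(-2,4)/20² = (-0.1550,0.3100)
F = F_att + ΣF_rep = (12.3450,15.3100)
Δp = p'−p = (3.0863,3.8275); α = Δx/Fx = (2469/800) / (2469/200) = 1/4
check: Δy/Fy = (1531/400) / (1531/100) = 1/4 ✓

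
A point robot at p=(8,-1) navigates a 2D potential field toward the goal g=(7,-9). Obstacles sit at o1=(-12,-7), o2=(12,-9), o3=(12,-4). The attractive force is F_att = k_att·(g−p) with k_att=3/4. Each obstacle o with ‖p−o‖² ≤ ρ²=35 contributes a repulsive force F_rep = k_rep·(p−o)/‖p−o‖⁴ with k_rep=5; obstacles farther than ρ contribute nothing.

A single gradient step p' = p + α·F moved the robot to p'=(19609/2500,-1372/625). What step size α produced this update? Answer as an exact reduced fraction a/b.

α = 1/5

F_att = 3/4·(g−p) = 3/4·(-1,-8) = (-0.7500,-6.0000)
o1: d²=436 > ρ²=35 → inactive
o2: d²=80 > ρ²=35 → inactive
o3: d²=25 ≤ ρ²=35; F_rep = 5·(-4,3)/25² = (-0.0320,0.0240)
F = F_att + ΣF_rep = (-0.7820,-5.9760)
Δp = p'−p = (-0.1564,-1.1952); α = Δx/Fx = (-391/2500) / (-391/500) = 1/5
check: Δy/Fy = (-747/625) / (-747/125) = 1/5 ✓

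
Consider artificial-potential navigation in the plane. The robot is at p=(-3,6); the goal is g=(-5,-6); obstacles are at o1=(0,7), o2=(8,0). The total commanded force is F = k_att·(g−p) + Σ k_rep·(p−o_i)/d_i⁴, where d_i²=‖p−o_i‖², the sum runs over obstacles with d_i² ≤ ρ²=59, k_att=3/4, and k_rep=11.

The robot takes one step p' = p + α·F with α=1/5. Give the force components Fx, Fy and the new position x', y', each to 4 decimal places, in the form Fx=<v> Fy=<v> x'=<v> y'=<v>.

F_att = 3/4·(g−p) = 3/4·(-2,-12) = (-1.5000,-9.0000)
o1: d²=10 ≤ ρ²=59; F_rep = 11·(-3,-1)/10² = (-0.3300,-0.1100)
o2: d²=157 > ρ²=59 → inactive
F = F_att + ΣF_rep = (-1.8300,-9.1100)
p' = p + 1/5·F = (-3.3660,4.1780)

Fx=-1.8300 Fy=-9.1100 x'=-3.3660 y'=4.1780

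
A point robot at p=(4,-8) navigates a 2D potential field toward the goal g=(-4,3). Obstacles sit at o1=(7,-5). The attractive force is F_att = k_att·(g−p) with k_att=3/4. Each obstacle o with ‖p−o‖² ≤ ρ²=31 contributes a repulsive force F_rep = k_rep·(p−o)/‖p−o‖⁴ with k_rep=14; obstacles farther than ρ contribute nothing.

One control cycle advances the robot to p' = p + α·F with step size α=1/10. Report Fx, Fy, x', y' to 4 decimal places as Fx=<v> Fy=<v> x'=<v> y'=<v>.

Fx=-6.1296 Fy=8.1204 x'=3.3870 y'=-7.1880

F_att = 3/4·(g−p) = 3/4·(-8,11) = (-6.0000,8.2500)
o1: d²=18 ≤ ρ²=31; F_rep = 14·(-3,-3)/18² = (-0.1296,-0.1296)
F = F_att + ΣF_rep = (-6.1296,8.1204)
p' = p + 1/10·F = (3.3870,-7.1880)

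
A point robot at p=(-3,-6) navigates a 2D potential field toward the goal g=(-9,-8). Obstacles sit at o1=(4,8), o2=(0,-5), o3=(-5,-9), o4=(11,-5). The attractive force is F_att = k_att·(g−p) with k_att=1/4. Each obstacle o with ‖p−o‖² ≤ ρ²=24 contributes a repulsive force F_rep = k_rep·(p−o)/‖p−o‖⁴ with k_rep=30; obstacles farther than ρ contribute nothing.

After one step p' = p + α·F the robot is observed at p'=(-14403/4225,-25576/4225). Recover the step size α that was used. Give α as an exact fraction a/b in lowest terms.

α = 1/5

F_att = 1/4·(g−p) = 1/4·(-6,-2) = (-1.5000,-0.5000)
o1: d²=245 > ρ²=24 → inactive
o2: d²=10 ≤ ρ²=24; F_rep = 30·(-3,-1)/10² = (-0.9000,-0.3000)
o3: d²=13 ≤ ρ²=24; F_rep = 30·(2,3)/13² = (0.3550,0.5325)
o4: d²=197 > ρ²=24 → inactive
F = F_att + ΣF_rep = (-2.0450,-0.2675)
Δp = p'−p = (-0.4090,-0.0535); α = Δx/Fx = (-1728/4225) / (-1728/845) = 1/5
check: Δy/Fy = (-226/4225) / (-226/845) = 1/5 ✓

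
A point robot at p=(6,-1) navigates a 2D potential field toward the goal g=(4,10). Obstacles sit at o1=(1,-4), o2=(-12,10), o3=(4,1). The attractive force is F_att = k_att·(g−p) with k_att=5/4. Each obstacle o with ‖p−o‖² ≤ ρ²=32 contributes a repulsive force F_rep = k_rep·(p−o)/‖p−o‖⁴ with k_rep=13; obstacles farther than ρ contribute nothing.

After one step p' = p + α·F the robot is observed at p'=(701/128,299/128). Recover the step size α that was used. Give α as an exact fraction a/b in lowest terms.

α = 1/4

F_att = 5/4·(g−p) = 5/4·(-2,11) = (-2.5000,13.7500)
o1: d²=34 > ρ²=32 → inactive
o2: d²=445 > ρ²=32 → inactive
o3: d²=8 ≤ ρ²=32; F_rep = 13·(2,-2)/8² = (0.4062,-0.4062)
F = F_att + ΣF_rep = (-2.0938,13.3438)
Δp = p'−p = (-0.5234,3.3359); α = Δx/Fx = (-67/128) / (-67/32) = 1/4
check: Δy/Fy = (427/128) / (427/32) = 1/4 ✓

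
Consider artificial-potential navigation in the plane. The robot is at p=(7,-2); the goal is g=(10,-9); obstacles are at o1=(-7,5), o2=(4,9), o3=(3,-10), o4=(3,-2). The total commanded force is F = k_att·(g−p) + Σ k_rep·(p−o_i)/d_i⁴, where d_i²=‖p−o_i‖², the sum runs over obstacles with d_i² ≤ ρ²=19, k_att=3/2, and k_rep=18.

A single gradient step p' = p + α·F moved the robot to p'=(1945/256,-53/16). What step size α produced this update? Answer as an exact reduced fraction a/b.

F_att = 3/2·(g−p) = 3/2·(3,-7) = (4.5000,-10.5000)
o1: d²=245 > ρ²=19 → inactive
o2: d²=130 > ρ²=19 → inactive
o3: d²=80 > ρ²=19 → inactive
o4: d²=16 ≤ ρ²=19; F_rep = 18·(4,0)/16² = (0.2812,0.0000)
F = F_att + ΣF_rep = (4.7812,-10.5000)
Δp = p'−p = (0.5977,-1.3125); α = Δx/Fx = (153/256) / (153/32) = 1/8
check: Δy/Fy = (-21/16) / (-21/2) = 1/8 ✓

α = 1/8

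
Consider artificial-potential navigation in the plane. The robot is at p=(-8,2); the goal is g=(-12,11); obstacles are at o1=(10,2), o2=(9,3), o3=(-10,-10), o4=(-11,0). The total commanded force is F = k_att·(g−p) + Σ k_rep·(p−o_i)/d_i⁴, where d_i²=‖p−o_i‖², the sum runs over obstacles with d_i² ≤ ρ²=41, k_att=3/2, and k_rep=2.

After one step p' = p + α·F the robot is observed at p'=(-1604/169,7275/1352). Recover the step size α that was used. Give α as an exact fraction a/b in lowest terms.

F_att = 3/2·(g−p) = 3/2·(-4,9) = (-6.0000,13.5000)
o1: d²=324 > ρ²=41 → inactive
o2: d²=290 > ρ²=41 → inactive
o3: d²=148 > ρ²=41 → inactive
o4: d²=13 ≤ ρ²=41; F_rep = 2·(3,2)/13² = (0.0355,0.0237)
F = F_att + ΣF_rep = (-5.9645,13.5237)
Δp = p'−p = (-1.4911,3.3809); α = Δx/Fx = (-252/169) / (-1008/169) = 1/4
check: Δy/Fy = (4571/1352) / (4571/338) = 1/4 ✓

α = 1/4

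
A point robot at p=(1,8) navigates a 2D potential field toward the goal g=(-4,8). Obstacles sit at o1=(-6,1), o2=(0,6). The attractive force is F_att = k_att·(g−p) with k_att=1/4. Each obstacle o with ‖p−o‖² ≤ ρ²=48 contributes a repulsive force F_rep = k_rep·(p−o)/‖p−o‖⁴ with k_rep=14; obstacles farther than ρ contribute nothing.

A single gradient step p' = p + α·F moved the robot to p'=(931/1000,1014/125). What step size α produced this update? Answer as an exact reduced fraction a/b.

α = 1/10

F_att = 1/4·(g−p) = 1/4·(-5,0) = (-1.2500,0.0000)
o1: d²=98 > ρ²=48 → inactive
o2: d²=5 ≤ ρ²=48; F_rep = 14·(1,2)/5² = (0.5600,1.1200)
F = F_att + ΣF_rep = (-0.6900,1.1200)
Δp = p'−p = (-0.0690,0.1120); α = Δx/Fx = (-69/1000) / (-69/100) = 1/10
check: Δy/Fy = (14/125) / (28/25) = 1/10 ✓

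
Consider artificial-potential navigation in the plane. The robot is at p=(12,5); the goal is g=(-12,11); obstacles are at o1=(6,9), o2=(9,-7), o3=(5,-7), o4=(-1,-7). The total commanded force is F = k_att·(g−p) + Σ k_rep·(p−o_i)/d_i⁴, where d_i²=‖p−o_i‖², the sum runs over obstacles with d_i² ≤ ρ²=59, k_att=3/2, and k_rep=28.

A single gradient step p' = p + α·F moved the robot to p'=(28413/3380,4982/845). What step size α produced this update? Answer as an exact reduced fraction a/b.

F_att = 3/2·(g−p) = 3/2·(-24,6) = (-36.0000,9.0000)
o1: d²=52 ≤ ρ²=59; F_rep = 28·(6,-4)/52² = (0.0621,-0.0414)
o2: d²=153 > ρ²=59 → inactive
o3: d²=193 > ρ²=59 → inactive
o4: d²=313 > ρ²=59 → inactive
F = F_att + ΣF_rep = (-35.9379,8.9586)
Δp = p'−p = (-3.5938,0.8959); α = Δx/Fx = (-12147/3380) / (-12147/338) = 1/10
check: Δy/Fy = (757/845) / (1514/169) = 1/10 ✓

α = 1/10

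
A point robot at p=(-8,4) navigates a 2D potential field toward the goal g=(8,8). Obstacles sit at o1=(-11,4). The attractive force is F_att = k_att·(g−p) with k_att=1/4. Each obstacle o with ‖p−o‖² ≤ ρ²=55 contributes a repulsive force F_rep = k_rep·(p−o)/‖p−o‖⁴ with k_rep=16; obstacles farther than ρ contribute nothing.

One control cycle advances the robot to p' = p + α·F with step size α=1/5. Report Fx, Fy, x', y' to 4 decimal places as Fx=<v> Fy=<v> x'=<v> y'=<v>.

F_att = 1/4·(g−p) = 1/4·(16,4) = (4.0000,1.0000)
o1: d²=9 ≤ ρ²=55; F_rep = 16·(3,0)/9² = (0.5926,0.0000)
F = F_att + ΣF_rep = (4.5926,1.0000)
p' = p + 1/5·F = (-7.0815,4.2000)

Fx=4.5926 Fy=1.0000 x'=-7.0815 y'=4.2000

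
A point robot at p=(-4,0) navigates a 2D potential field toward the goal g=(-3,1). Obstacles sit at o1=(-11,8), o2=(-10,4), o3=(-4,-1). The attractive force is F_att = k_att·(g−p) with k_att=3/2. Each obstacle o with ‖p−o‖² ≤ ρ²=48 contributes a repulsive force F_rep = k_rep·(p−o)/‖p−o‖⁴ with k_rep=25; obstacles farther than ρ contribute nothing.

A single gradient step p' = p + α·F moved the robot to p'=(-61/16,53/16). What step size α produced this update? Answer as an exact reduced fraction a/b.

F_att = 3/2·(g−p) = 3/2·(1,1) = (1.5000,1.5000)
o1: d²=113 > ρ²=48 → inactive
o2: d²=52 > ρ²=48 → inactive
o3: d²=1 ≤ ρ²=48; F_rep = 25·(0,1)/1² = (0.0000,25.0000)
F = F_att + ΣF_rep = (1.5000,26.5000)
Δp = p'−p = (0.1875,3.3125); α = Δx/Fx = (3/16) / (3/2) = 1/8
check: Δy/Fy = (53/16) / (53/2) = 1/8 ✓

α = 1/8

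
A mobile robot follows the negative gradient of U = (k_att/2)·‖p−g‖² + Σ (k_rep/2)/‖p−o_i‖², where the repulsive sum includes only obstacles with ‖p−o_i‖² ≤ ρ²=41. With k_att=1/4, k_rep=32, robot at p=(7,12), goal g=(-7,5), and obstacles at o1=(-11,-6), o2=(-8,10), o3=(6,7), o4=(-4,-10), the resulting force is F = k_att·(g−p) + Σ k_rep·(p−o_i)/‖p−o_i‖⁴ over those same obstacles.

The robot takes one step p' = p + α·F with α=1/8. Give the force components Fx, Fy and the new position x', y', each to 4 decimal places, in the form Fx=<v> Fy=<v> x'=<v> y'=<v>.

F_att = 1/4·(g−p) = 1/4·(-14,-7) = (-3.5000,-1.7500)
o1: d²=648 > ρ²=41 → inactive
o2: d²=229 > ρ²=41 → inactive
o3: d²=26 ≤ ρ²=41; F_rep = 32·(1,5)/26² = (0.0473,0.2367)
o4: d²=605 > ρ²=41 → inactive
F = F_att + ΣF_rep = (-3.4527,-1.5133)
p' = p + 1/8·F = (6.5684,11.8108)

Fx=-3.4527 Fy=-1.5133 x'=6.5684 y'=11.8108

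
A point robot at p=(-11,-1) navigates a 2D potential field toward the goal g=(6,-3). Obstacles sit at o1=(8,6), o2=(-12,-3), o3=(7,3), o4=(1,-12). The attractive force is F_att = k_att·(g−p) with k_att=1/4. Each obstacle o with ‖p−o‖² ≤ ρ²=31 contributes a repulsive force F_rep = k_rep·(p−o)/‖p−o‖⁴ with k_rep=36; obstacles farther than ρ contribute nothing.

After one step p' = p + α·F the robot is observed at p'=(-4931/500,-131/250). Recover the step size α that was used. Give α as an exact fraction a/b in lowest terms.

F_att = 1/4·(g−p) = 1/4·(17,-2) = (4.2500,-0.5000)
o1: d²=410 > ρ²=31 → inactive
o2: d²=5 ≤ ρ²=31; F_rep = 36·(1,2)/5² = (1.4400,2.8800)
o3: d²=340 > ρ²=31 → inactive
o4: d²=265 > ρ²=31 → inactive
F = F_att + ΣF_rep = (5.6900,2.3800)
Δp = p'−p = (1.1380,0.4760); α = Δx/Fx = (569/500) / (569/100) = 1/5
check: Δy/Fy = (119/250) / (119/50) = 1/5 ✓

α = 1/5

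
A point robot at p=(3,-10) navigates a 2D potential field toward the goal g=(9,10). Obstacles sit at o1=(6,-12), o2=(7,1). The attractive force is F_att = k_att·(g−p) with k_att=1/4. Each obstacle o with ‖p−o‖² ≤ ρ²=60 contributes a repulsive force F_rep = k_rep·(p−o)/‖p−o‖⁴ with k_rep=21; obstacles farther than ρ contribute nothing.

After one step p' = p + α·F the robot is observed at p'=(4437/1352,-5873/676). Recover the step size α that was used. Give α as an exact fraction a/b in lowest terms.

α = 1/4

F_att = 1/4·(g−p) = 1/4·(6,20) = (1.5000,5.0000)
o1: d²=13 ≤ ρ²=60; F_rep = 21·(-3,2)/13² = (-0.3728,0.2485)
o2: d²=137 > ρ²=60 → inactive
F = F_att + ΣF_rep = (1.1272,5.2485)
Δp = p'−p = (0.2818,1.3121); α = Δx/Fx = (381/1352) / (381/338) = 1/4
check: Δy/Fy = (887/676) / (887/169) = 1/4 ✓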